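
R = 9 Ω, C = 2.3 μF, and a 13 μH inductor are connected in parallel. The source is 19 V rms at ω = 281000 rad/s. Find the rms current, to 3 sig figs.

7.39 A

X_L = ωL = 3.65 Ω
X_C = 1/(ωC) = 1.55 Ω
Parallel: admittances add. Y = 1/R + 1/(jωL) + jωC
Y = (0.111 + j0.373) S
|Y| = 0.389 S → |Z| = 1/|Y| = 2.57 Ω, ∠Z = −∠Y = -73.4°
I = V/|Z| = 19/2.57 = 7.39 A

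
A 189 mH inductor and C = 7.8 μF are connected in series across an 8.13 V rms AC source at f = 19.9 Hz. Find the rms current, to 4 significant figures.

8.116 mA

ω = 2πf = 125.0 rad/s
X_L = ωL = 23.63 Ω
X_C = 1/(ωC) = 1025 Ω
Net reactance X = X_L − X_C = -1002 Ω
Z = − j1002 Ω
|Z| = √(0² + 1002²) = 1002 Ω
I = V/|Z| = 8.13/1002 = 8.116 mA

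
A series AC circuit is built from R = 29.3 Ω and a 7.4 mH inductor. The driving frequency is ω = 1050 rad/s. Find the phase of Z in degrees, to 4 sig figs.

14.85°

X_L = ωL = 7.770 Ω
Z = 29.30 + j7.770 Ω
|Z| = √(29.30² + 7.770²) = 30.31 Ω
∠Z = arctan(7.770/29.30) = 14.85°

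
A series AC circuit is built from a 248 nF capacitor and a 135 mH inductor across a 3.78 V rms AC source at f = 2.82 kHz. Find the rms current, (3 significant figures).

ω = 2πf = 17720 rad/s
X_L = ωL = 2390 Ω
X_C = 1/(ωC) = 228 Ω
Net reactance X = X_L − X_C = 2160 Ω
Z = j2160 Ω
|Z| = √(0² + 2160²) = 2160 Ω
I = V/|Z| = 3.78/2160 = 1.75 mA

1.75 mA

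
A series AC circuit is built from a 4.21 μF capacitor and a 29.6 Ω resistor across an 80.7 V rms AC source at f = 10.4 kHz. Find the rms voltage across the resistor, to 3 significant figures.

80.1 V

ω = 2πf = 65350 rad/s
X_C = 1/(ωC) = 3.64 Ω
Z = 29.6 − j3.64 Ω
|Z| = √(29.6² + 3.64²) = 29.8 Ω
I = V/|Z| = 2.71 A
V_R = I·|Z_R| = 2.71 × 29.6 = 80.1 V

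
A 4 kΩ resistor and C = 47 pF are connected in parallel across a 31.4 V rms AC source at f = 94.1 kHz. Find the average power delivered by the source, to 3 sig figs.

ω = 2πf = 591200 rad/s
X_C = 1/(ωC) = 36000 Ω
Parallel: admittances add. Y = 1/R + jωC
Y = (0.000250 + j2.78e-05) S
|Y| = 0.000252 S → |Z| = 1/|Y| = 3980 Ω, ∠Z = −∠Y = -6.34°
I = V/|Z| = 7.90 mA
P = VI cos φ = 31.4 × 0.00790 × cos(-6.34°) = 246 mW

246 mW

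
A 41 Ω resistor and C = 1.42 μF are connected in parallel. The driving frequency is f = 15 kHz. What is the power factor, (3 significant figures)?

ω = 2πf = 94250 rad/s
X_C = 1/(ωC) = 7.47 Ω
Parallel: admittances add. Y = 1/R + jωC
Y = (0.0244 + j0.134) S
|Y| = 0.136 S → |Z| = 1/|Y| = 7.35 Ω, ∠Z = −∠Y = -79.7°
cos φ = cos(-79.7°) = 0.179

0.179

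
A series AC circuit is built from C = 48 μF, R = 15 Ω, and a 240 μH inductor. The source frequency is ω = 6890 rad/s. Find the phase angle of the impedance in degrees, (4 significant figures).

X_L = ωL = 1.654 Ω
X_C = 1/(ωC) = 3.024 Ω
Net reactance X = X_L − X_C = -1.370 Ω
Z = 15.00 − j1.370 Ω
|Z| = √(15.00² + 1.370²) = 15.06 Ω
∠Z = arctan(-1.370/15.00) = -5.219°

-5.219°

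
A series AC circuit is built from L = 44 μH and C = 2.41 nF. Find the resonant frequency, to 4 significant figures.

488.7 kHz

ω₀ = 1/√(LC) = 1/√(4.4e-05 × 2.41e-09) = 3.071e+06 rad/s
f₀ = ω₀/(2π) = 488.7 kHz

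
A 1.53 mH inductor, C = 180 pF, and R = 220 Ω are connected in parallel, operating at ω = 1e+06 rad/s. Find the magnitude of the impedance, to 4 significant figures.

X_L = ωL = 1530 Ω
X_C = 1/(ωC) = 5556 Ω
Parallel: admittances add. Y = 1/R + 1/(jωL) + jωC
Y = (0.004545 − j0.0004736) S
|Y| = 0.004570 S → |Z| = 1/|Y| = 218.8 Ω, ∠Z = −∠Y = 5.948°

218.8 Ω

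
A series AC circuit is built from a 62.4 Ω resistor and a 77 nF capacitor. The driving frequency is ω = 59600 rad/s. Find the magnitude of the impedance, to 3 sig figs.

X_C = 1/(ωC) = 218 Ω
Z = 62.4 − j218 Ω
|Z| = √(62.4² + 218²) = 227 Ω

227 Ω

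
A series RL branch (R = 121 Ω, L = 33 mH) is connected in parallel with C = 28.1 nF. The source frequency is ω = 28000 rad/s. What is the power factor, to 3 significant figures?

X_L = ωL = 924 Ω
X_C = 1/(ωC) = 1270 Ω
Branch 1 (R+jX_L): Z₁ = 121 + j924 Ω, |Z₁| = 932 Ω
Branch 2 (−jX_C): Z₂ = −j1270 Ω
Parallel: Z = Z₁Z₂/(Z₁+Z₂), |Z| = 3220 Ω, ∠Z = 63.3°
cos φ = cos(63.3°) = 0.449

0.449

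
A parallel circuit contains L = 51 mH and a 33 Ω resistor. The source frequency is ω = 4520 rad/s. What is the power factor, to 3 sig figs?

0.990

X_L = ωL = 231 Ω
Parallel: admittances add. Y = 1/R + 1/(jωL)
Y = (0.0303 − j0.00434) S
|Y| = 0.0306 S → |Z| = 1/|Y| = 32.7 Ω, ∠Z = −∠Y = 8.15°
cos φ = cos(8.15°) = 0.990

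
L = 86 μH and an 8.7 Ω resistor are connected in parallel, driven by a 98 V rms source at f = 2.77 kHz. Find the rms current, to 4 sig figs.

ω = 2πf = 17400 rad/s
X_L = ωL = 1.497 Ω
Parallel: admittances add. Y = 1/R + 1/(jωL)
Y = (0.1149 − j0.6681) S
|Y| = 0.6779 S → |Z| = 1/|Y| = 1.475 Ω, ∠Z = −∠Y = 80.24°
I = V/|Z| = 98/1.475 = 66.44 A

66.44 A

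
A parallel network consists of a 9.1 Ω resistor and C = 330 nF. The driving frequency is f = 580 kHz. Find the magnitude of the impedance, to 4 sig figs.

0.8281 Ω

ω = 2πf = 3.644e+06 rad/s
X_C = 1/(ωC) = 0.8315 Ω
Parallel: admittances add. Y = 1/R + jωC
Y = (0.1099 + j1.203) S
|Y| = 1.208 S → |Z| = 1/|Y| = 0.8281 Ω, ∠Z = −∠Y = -84.78°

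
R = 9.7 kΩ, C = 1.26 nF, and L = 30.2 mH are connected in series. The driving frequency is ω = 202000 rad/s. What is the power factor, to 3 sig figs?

X_L = ωL = 6100 Ω
X_C = 1/(ωC) = 3930 Ω
Net reactance X = X_L − X_C = 2170 Ω
Z = 9700 + j2170 Ω
|Z| = √(9700² + 2170²) = 9940 Ω
∠Z = arctan(2170/9700) = 12.6°
cos φ = cos(12.6°) = 0.976

0.976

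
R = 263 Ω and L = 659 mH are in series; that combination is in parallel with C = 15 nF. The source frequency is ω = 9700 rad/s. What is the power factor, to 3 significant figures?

X_L = ωL = 6390 Ω
X_C = 1/(ωC) = 6870 Ω
Branch 1 (R+jX_L): Z₁ = 263 + j6390 Ω, |Z₁| = 6400 Ω
Branch 2 (−jX_C): Z₂ = −j6870 Ω
Parallel: Z = Z₁Z₂/(Z₁+Z₂), |Z| = 80300 Ω, ∠Z = 59.0°
cos φ = cos(59.0°) = 0.516

0.516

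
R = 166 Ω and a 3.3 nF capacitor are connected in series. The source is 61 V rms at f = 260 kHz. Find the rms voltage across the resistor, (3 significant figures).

ω = 2πf = 1.634e+06 rad/s
X_C = 1/(ωC) = 185 Ω
Z = 166 − j185 Ω
|Z| = √(166² + 185²) = 249 Ω
I = V/|Z| = 245 mA
V_R = I·|Z_R| = 0.245 × 166 = 40.7 V

40.7 V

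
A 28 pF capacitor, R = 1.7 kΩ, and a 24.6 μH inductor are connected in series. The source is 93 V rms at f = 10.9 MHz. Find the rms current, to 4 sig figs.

ω = 2πf = 6.849e+07 rad/s
X_L = ωL = 1685 Ω
X_C = 1/(ωC) = 521.5 Ω
Net reactance X = X_L − X_C = 1163 Ω
Z = 1700 + j1163 Ω
|Z| = √(1700² + 1163²) = 2060 Ω
I = V/|Z| = 93/2060 = 45.15 mA

45.15 mA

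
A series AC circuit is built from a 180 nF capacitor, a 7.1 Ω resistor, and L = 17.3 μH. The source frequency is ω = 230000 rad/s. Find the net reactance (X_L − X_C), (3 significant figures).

-20.2 Ω

X_L = ωL = 3.98 Ω
X_C = 1/(ωC) = 24.2 Ω
X = 3.98 − 24.2 = -20.2 Ω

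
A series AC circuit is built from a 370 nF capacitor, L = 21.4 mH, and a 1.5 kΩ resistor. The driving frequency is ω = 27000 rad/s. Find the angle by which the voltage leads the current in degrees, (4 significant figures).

17.66°

X_L = ωL = 577.8 Ω
X_C = 1/(ωC) = 100.1 Ω
Net reactance X = X_L − X_C = 477.7 Ω
Z = 1500 + j477.7 Ω
|Z| = √(1500² + 477.7²) = 1574 Ω
∠Z = arctan(477.7/1500) = 17.66°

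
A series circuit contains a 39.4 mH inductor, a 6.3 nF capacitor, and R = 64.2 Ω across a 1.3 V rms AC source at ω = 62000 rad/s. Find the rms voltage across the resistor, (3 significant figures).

X_L = ωL = 2440 Ω
X_C = 1/(ωC) = 2560 Ω
Net reactance X = X_L − X_C = -117 Ω
Z = 64.2 − j117 Ω
|Z| = √(64.2² + 117²) = 134 Ω
I = V/|Z| = 9.72 mA
V_R = I·|Z_R| = 0.00972 × 64.2 = 0.624 V

0.624 V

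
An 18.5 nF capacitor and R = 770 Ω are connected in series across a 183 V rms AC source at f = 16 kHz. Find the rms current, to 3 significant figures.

195 mA

ω = 2πf = 100500 rad/s
X_C = 1/(ωC) = 538 Ω
Z = 770 − j538 Ω
|Z| = √(770² + 538²) = 939 Ω
I = V/|Z| = 183/939 = 195 mA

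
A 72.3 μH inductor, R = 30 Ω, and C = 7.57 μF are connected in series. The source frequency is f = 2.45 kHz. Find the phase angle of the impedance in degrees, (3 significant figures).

ω = 2πf = 15390 rad/s
X_L = ωL = 1.11 Ω
X_C = 1/(ωC) = 8.58 Ω
Net reactance X = X_L − X_C = -7.47 Ω
Z = 30.0 − j7.47 Ω
|Z| = √(30.0² + 7.47²) = 30.9 Ω
∠Z = arctan(-7.47/30.0) = -14.0°

-14.0°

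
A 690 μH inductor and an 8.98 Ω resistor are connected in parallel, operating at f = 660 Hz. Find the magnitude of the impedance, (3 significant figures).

2.73 Ω

ω = 2πf = 4147 rad/s
X_L = ωL = 2.86 Ω
Parallel: admittances add. Y = 1/R + 1/(jωL)
Y = (0.111 − j0.349) S
|Y| = 0.367 S → |Z| = 1/|Y| = 2.73 Ω, ∠Z = −∠Y = 72.3°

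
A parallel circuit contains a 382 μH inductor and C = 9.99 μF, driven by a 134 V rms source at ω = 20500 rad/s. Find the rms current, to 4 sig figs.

10.33 A

X_L = ωL = 7.831 Ω
X_C = 1/(ωC) = 4.883 Ω
Parallel: admittances add. Y = 1/(jωL) + jωC
Y = (0 + j0.07710) S
|Y| = 0.07710 S → |Z| = 1/|Y| = 12.97 Ω, ∠Z = −∠Y = -90.00°
I = V/|Z| = 134/12.97 = 10.33 A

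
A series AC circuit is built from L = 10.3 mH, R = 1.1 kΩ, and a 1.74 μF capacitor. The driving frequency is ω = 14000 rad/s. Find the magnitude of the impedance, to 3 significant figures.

X_L = ωL = 144 Ω
X_C = 1/(ωC) = 41.1 Ω
Net reactance X = X_L − X_C = 103 Ω
Z = 1100 + j103 Ω
|Z| = √(1100² + 103²) = 1100 Ω

1100 Ω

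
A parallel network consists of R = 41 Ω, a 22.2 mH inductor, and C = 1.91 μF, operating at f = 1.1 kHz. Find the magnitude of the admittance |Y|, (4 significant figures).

ω = 2πf = 6912 rad/s
X_L = ωL = 153.4 Ω
X_C = 1/(ωC) = 75.75 Ω
Parallel: admittances add. Y = 1/R + 1/(jωL) + jωC
Y = (0.02439 + j0.006684) S
|Y| = 0.02529 S → |Z| = 1/|Y| = 39.54 Ω, ∠Z = −∠Y = -15.32°

25.29 mS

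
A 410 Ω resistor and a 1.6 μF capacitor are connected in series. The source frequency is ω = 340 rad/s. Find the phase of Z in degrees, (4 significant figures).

X_C = 1/(ωC) = 1838 Ω
Z = 410.0 − j1838 Ω
|Z| = √(410.0² + 1838²) = 1883 Ω
∠Z = arctan(-1838/410.0) = -77.43°

-77.43°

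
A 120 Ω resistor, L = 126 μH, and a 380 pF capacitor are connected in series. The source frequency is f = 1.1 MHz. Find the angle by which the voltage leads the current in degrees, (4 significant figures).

76.24°

ω = 2πf = 6.912e+06 rad/s
X_L = ωL = 870.8 Ω
X_C = 1/(ωC) = 380.8 Ω
Net reactance X = X_L − X_C = 490.1 Ω
Z = 120.0 + j490.1 Ω
|Z| = √(120.0² + 490.1²) = 504.6 Ω
∠Z = arctan(490.1/120.0) = 76.24°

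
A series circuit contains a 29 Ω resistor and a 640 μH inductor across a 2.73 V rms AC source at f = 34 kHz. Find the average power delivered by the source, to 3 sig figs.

11.1 mW

ω = 2πf = 213600 rad/s
X_L = ωL = 137 Ω
Z = 29.0 + j137 Ω
|Z| = √(29.0² + 137²) = 140 Ω
∠Z = arctan(137/29.0) = 78.0°
I = V/|Z| = 19.5 mA
P = VI cos φ = 2.73 × 0.0195 × cos(78.0°) = 11.1 mW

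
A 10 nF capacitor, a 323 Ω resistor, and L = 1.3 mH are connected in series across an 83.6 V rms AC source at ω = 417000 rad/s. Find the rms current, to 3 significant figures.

189 mA

X_L = ωL = 542 Ω
X_C = 1/(ωC) = 240 Ω
Net reactance X = X_L − X_C = 302 Ω
Z = 323 + j302 Ω
|Z| = √(323² + 302²) = 442 Ω
I = V/|Z| = 83.6/442 = 189 mA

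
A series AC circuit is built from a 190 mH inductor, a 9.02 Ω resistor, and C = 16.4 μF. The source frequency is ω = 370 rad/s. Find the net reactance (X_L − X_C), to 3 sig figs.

X_L = ωL = 70.3 Ω
X_C = 1/(ωC) = 165 Ω
X = 70.3 − 165 = -94.5 Ω

-94.5 Ω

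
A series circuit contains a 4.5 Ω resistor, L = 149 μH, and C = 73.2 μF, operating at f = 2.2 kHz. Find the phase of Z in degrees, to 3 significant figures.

13.4°

ω = 2πf = 13820 rad/s
X_L = ωL = 2.06 Ω
X_C = 1/(ωC) = 0.988 Ω
Net reactance X = X_L − X_C = 1.07 Ω
Z = 4.50 + j1.07 Ω
|Z| = √(4.50² + 1.07²) = 4.63 Ω
∠Z = arctan(1.07/4.50) = 13.4°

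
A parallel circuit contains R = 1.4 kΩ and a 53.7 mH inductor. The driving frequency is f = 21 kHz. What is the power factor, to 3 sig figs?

ω = 2πf = 131900 rad/s
X_L = ωL = 7090 Ω
Parallel: admittances add. Y = 1/R + 1/(jωL)
Y = (0.000714 − j0.000141) S
|Y| = 0.000728 S → |Z| = 1/|Y| = 1370 Ω, ∠Z = −∠Y = 11.2°
cos φ = cos(11.2°) = 0.981

0.981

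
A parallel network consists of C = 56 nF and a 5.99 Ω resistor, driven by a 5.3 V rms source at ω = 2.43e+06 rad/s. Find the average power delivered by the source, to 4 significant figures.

X_C = 1/(ωC) = 7.349 Ω
Parallel: admittances add. Y = 1/R + jωC
Y = (0.1669 + j0.1361) S
|Y| = 0.2154 S → |Z| = 1/|Y| = 4.643 Ω, ∠Z = −∠Y = -39.18°
I = V/|Z| = 1.142 A
P = VI cos φ = 5.3 × 1.142 × cos(-39.18°) = 4.689 W

4.689 W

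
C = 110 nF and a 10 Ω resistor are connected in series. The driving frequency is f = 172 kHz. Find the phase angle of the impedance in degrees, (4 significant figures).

-40.07°

ω = 2πf = 1.081e+06 rad/s
X_C = 1/(ωC) = 8.412 Ω
Z = 10.00 − j8.412 Ω
|Z| = √(10.00² + 8.412²) = 13.07 Ω
∠Z = arctan(-8.412/10.00) = -40.07°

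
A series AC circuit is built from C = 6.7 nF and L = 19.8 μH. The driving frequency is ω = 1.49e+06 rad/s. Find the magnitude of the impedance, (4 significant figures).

70.67 Ω

X_L = ωL = 29.50 Ω
X_C = 1/(ωC) = 100.2 Ω
Net reactance X = X_L − X_C = -70.67 Ω
Z = − j70.67 Ω
|Z| = √(0² + 70.67²) = 70.67 Ω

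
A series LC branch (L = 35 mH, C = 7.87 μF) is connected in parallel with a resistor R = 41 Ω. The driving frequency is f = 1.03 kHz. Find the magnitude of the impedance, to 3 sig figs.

ω = 2πf = 6472 rad/s
X_L = ωL = 227 Ω
X_C = 1/(ωC) = 19.6 Ω
Branch 1: Z₁ = R = 41.0 Ω
Branch 2 (series LC): Z₂ = j(X_L − X_C) = j207 Ω
Parallel: Z = Z₁Z₂/(Z₁+Z₂), |Z| = 40.2 Ω, ∠Z = 11.2°

40.2 Ω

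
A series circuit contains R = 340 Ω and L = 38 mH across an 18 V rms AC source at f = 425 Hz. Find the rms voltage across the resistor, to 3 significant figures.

ω = 2πf = 2670 rad/s
X_L = ωL = 101 Ω
Z = 340 + j101 Ω
|Z| = √(340² + 101²) = 355 Ω
I = V/|Z| = 50.7 mA
V_R = I·|Z_R| = 0.0507 × 340 = 17.2 V

17.2 V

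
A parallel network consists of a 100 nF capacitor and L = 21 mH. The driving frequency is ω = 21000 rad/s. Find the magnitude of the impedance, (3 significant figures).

5970 Ω

X_L = ωL = 441 Ω
X_C = 1/(ωC) = 476 Ω
Parallel: admittances add. Y = 1/(jωL) + jωC
Y = (0 − j0.000168) S
|Y| = 0.000168 S → |Z| = 1/|Y| = 5970 Ω, ∠Z = −∠Y = 90.0°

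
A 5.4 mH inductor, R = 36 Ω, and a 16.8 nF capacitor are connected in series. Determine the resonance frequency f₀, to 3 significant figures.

16.7 kHz

ω₀ = 1/√(LC) = 1/√(0.0054 × 1.68e-08) = 105000 rad/s
f₀ = ω₀/(2π) = 16.7 kHz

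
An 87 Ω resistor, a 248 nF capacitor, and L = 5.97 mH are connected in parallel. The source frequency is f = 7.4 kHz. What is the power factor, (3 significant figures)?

ω = 2πf = 46500 rad/s
X_L = ωL = 278 Ω
X_C = 1/(ωC) = 86.7 Ω
Parallel: admittances add. Y = 1/R + 1/(jωL) + jωC
Y = (0.0115 + j0.00793) S
|Y| = 0.0140 S → |Z| = 1/|Y| = 71.6 Ω, ∠Z = −∠Y = -34.6°
cos φ = cos(-34.6°) = 0.823

0.823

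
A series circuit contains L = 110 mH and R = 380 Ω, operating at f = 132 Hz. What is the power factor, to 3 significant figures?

ω = 2πf = 829.4 rad/s
X_L = ωL = 91.2 Ω
Z = 380 + j91.2 Ω
|Z| = √(380² + 91.2²) = 391 Ω
∠Z = arctan(91.2/380) = 13.5°
cos φ = cos(13.5°) = 0.972

0.972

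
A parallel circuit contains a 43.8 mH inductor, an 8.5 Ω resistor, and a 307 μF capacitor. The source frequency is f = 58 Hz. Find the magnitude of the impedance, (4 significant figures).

7.841 Ω

ω = 2πf = 364.4 rad/s
X_L = ωL = 15.96 Ω
X_C = 1/(ωC) = 8.938 Ω
Parallel: admittances add. Y = 1/R + 1/(jωL) + jωC
Y = (0.1176 + j0.04923) S
|Y| = 0.1275 S → |Z| = 1/|Y| = 7.841 Ω, ∠Z = −∠Y = -22.71°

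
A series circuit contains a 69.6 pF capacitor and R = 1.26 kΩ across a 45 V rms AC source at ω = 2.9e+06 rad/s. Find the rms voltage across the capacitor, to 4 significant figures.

X_C = 1/(ωC) = 4954 Ω
Z = 1260 − j4954 Ω
|Z| = √(1260² + 4954²) = 5112 Ω
I = V/|Z| = 8.803 mA
V_C = I·|Z_C| = 0.008803 × 4954 = 43.61 V

43.61 V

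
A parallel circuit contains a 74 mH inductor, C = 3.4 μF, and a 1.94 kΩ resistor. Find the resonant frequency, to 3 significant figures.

317 Hz

ω₀ = 1/√(LC) = 1/√(0.074 × 3.4e-06) = 1994 rad/s
f₀ = ω₀/(2π) = 317 Hz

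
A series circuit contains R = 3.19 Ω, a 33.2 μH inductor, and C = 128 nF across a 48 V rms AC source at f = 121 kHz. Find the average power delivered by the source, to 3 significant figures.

ω = 2πf = 760300 rad/s
X_L = ωL = 25.2 Ω
X_C = 1/(ωC) = 10.3 Ω
Net reactance X = X_L − X_C = 15.0 Ω
Z = 3.19 + j15.0 Ω
|Z| = √(3.19² + 15.0²) = 15.3 Ω
∠Z = arctan(15.0/3.19) = 78.0°
I = V/|Z| = 3.14 A
P = VI cos φ = 48 × 3.14 × cos(78.0°) = 31.4 W

31.4 W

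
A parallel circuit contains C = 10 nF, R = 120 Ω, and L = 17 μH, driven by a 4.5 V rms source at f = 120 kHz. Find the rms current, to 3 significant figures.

319 mA

ω = 2πf = 754000 rad/s
X_L = ωL = 12.8 Ω
X_C = 1/(ωC) = 133 Ω
Parallel: admittances add. Y = 1/R + 1/(jωL) + jωC
Y = (0.00833 − j0.0705) S
|Y| = 0.0710 S → |Z| = 1/|Y| = 14.1 Ω, ∠Z = −∠Y = 83.3°
I = V/|Z| = 4.5/14.1 = 319 mA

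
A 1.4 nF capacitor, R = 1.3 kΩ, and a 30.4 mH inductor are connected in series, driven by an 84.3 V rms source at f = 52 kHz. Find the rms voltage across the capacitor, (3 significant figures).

23.5 V

ω = 2πf = 326700 rad/s
X_L = ωL = 9930 Ω
X_C = 1/(ωC) = 2190 Ω
Net reactance X = X_L − X_C = 7750 Ω
Z = 1300 + j7750 Ω
|Z| = √(1300² + 7750²) = 7850 Ω
I = V/|Z| = 10.7 mA
V_C = I·|Z_C| = 0.0107 × 2190 = 23.5 V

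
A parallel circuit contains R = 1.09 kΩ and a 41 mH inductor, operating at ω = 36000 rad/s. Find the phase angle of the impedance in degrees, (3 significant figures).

X_L = ωL = 1480 Ω
Parallel: admittances add. Y = 1/R + 1/(jωL)
Y = (0.000917 − j0.000678) S
|Y| = 0.00114 S → |Z| = 1/|Y| = 877 Ω, ∠Z = −∠Y = 36.4°

36.4°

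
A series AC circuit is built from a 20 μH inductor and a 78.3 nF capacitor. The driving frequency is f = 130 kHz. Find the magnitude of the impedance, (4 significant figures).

ω = 2πf = 816800 rad/s
X_L = ωL = 16.34 Ω
X_C = 1/(ωC) = 15.64 Ω
Net reactance X = X_L − X_C = 0.7007 Ω
Z = j0.7007 Ω
|Z| = √(0² + 0.7007²) = 0.7007 Ω

0.7007 Ω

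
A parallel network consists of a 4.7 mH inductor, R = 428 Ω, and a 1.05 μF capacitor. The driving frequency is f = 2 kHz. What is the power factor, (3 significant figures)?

ω = 2πf = 12570 rad/s
X_L = ωL = 59.1 Ω
X_C = 1/(ωC) = 75.8 Ω
Parallel: admittances add. Y = 1/R + 1/(jωL) + jωC
Y = (0.00234 − j0.00374) S
|Y| = 0.00441 S → |Z| = 1/|Y| = 227 Ω, ∠Z = −∠Y = 58.0°
cos φ = cos(58.0°) = 0.530

0.530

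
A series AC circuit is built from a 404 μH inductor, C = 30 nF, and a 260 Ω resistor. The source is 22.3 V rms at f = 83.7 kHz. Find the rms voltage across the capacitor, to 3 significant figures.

ω = 2πf = 525900 rad/s
X_L = ωL = 212 Ω
X_C = 1/(ωC) = 63.4 Ω
Net reactance X = X_L − X_C = 149 Ω
Z = 260 + j149 Ω
|Z| = √(260² + 149²) = 300 Ω
I = V/|Z| = 74.4 mA
V_C = I·|Z_C| = 0.0744 × 63.4 = 4.72 V

4.72 V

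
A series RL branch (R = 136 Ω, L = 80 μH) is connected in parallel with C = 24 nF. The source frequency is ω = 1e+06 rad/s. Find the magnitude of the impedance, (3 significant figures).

X_L = ωL = 80.0 Ω
X_C = 1/(ωC) = 41.7 Ω
Branch 1 (R+jX_L): Z₁ = 136 + j80.0 Ω, |Z₁| = 158 Ω
Branch 2 (−jX_C): Z₂ = −j41.7 Ω
Parallel: Z = Z₁Z₂/(Z₁+Z₂), |Z| = 46.5 Ω, ∠Z = -75.3°

46.5 Ω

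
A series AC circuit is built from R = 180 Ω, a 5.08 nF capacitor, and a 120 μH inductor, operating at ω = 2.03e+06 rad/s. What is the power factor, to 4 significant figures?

0.7753

X_L = ωL = 243.6 Ω
X_C = 1/(ωC) = 96.97 Ω
Net reactance X = X_L − X_C = 146.6 Ω
Z = 180.0 + j146.6 Ω
|Z| = √(180.0² + 146.6²) = 232.2 Ω
∠Z = arctan(146.6/180.0) = 39.17°
cos φ = cos(39.17°) = 0.7753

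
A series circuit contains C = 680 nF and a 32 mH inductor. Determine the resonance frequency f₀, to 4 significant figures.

ω₀ = 1/√(LC) = 1/√(0.032 × 6.8e-07) = 6779 rad/s
f₀ = ω₀/(2π) = 1.079 kHz

1.079 kHz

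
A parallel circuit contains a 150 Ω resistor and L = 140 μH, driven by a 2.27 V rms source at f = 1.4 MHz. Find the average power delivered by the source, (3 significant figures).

ω = 2πf = 8.796e+06 rad/s
X_L = ωL = 1230 Ω
Parallel: admittances add. Y = 1/R + 1/(jωL)
Y = (0.00667 − j0.000812) S
|Y| = 0.00672 S → |Z| = 1/|Y| = 149 Ω, ∠Z = −∠Y = 6.94°
I = V/|Z| = 15.2 mA
P = VI cos φ = 2.27 × 0.0152 × cos(6.94°) = 34.4 mW

34.4 mW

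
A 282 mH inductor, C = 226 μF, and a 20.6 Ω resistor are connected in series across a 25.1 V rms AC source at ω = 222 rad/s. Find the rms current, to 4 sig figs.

X_L = ωL = 62.60 Ω
X_C = 1/(ωC) = 19.93 Ω
Net reactance X = X_L − X_C = 42.67 Ω
Z = 20.60 + j42.67 Ω
|Z| = √(20.60² + 42.67²) = 47.38 Ω
I = V/|Z| = 25.1/47.38 = 529.7 mA

529.7 mA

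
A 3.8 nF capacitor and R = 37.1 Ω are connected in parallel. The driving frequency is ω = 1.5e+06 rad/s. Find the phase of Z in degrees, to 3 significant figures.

X_C = 1/(ωC) = 175 Ω
Parallel: admittances add. Y = 1/R + jωC
Y = (0.0270 + j0.00570) S
|Y| = 0.0276 S → |Z| = 1/|Y| = 36.3 Ω, ∠Z = −∠Y = -11.9°

-11.9°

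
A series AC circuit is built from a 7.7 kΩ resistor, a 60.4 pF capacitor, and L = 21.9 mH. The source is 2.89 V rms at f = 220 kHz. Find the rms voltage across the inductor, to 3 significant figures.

ω = 2πf = 1.382e+06 rad/s
X_L = ωL = 30300 Ω
X_C = 1/(ωC) = 12000 Ω
Net reactance X = X_L − X_C = 18300 Ω
Z = 7700 + j18300 Ω
|Z| = √(7700² + 18300²) = 19800 Ω
I = V/|Z| = 146 μA
V_L = I·|Z_L| = 0.000146 × 30300 = 4.41 V

4.41 V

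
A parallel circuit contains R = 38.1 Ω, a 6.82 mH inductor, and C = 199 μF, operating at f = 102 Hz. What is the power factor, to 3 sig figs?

0.251

ω = 2πf = 640.9 rad/s
X_L = ωL = 4.37 Ω
X_C = 1/(ωC) = 7.84 Ω
Parallel: admittances add. Y = 1/R + 1/(jωL) + jωC
Y = (0.0262 − j0.101) S
|Y| = 0.105 S → |Z| = 1/|Y| = 9.56 Ω, ∠Z = −∠Y = 75.5°
cos φ = cos(75.5°) = 0.251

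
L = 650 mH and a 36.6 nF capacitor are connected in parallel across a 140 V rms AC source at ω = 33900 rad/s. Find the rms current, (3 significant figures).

167 mA

X_L = ωL = 22000 Ω
X_C = 1/(ωC) = 806 Ω
Parallel: admittances add. Y = 1/(jωL) + jωC
Y = (0 + j0.00120) S
|Y| = 0.00120 S → |Z| = 1/|Y| = 837 Ω, ∠Z = −∠Y = -90.0°
I = V/|Z| = 140/837 = 167 mA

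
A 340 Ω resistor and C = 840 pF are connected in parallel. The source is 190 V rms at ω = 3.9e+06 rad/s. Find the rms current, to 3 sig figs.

X_C = 1/(ωC) = 305 Ω
Parallel: admittances add. Y = 1/R + jωC
Y = (0.00294 + j0.00328) S
|Y| = 0.00440 S → |Z| = 1/|Y| = 227 Ω, ∠Z = −∠Y = -48.1°
I = V/|Z| = 190/227 = 836 mA

836 mA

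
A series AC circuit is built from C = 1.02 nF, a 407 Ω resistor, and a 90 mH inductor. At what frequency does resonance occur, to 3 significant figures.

16.6 kHz

ω₀ = 1/√(LC) = 1/√(0.09 × 1.02e-09) = 104400 rad/s
f₀ = ω₀/(2π) = 16.6 kHz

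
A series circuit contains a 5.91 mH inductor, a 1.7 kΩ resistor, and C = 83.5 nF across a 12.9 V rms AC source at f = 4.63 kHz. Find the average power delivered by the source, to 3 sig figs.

96.0 mW

ω = 2πf = 29090 rad/s
X_L = ωL = 172 Ω
X_C = 1/(ωC) = 412 Ω
Net reactance X = X_L − X_C = -240 Ω
Z = 1700 − j240 Ω
|Z| = √(1700² + 240²) = 1720 Ω
∠Z = arctan(-240/1700) = -8.03°
I = V/|Z| = 7.51 mA
P = VI cos φ = 12.9 × 0.00751 × cos(-8.03°) = 96.0 mW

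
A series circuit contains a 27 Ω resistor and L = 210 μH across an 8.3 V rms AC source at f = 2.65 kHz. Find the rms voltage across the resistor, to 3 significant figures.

ω = 2πf = 16650 rad/s
X_L = ωL = 3.50 Ω
Z = 27.0 + j3.50 Ω
|Z| = √(27.0² + 3.50²) = 27.2 Ω
I = V/|Z| = 305 mA
V_R = I·|Z_R| = 0.305 × 27.0 = 8.23 V

8.23 V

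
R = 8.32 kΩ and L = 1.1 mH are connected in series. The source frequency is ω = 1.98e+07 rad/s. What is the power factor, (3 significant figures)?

0.357

X_L = ωL = 21800 Ω
Z = 8320 + j21800 Ω
|Z| = √(8320² + 21800²) = 23300 Ω
∠Z = arctan(21800/8320) = 69.1°
cos φ = cos(69.1°) = 0.357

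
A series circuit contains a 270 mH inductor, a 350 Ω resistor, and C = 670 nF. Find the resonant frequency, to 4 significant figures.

374.2 Hz

ω₀ = 1/√(LC) = 1/√(0.27 × 6.7e-07) = 2351 rad/s
f₀ = ω₀/(2π) = 374.2 Hz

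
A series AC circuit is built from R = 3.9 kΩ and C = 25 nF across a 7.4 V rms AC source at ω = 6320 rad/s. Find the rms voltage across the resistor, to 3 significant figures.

X_C = 1/(ωC) = 6330 Ω
Z = 3900 − j6330 Ω
|Z| = √(3900² + 6330²) = 7430 Ω
I = V/|Z| = 995 μA
V_R = I·|Z_R| = 0.000995 × 3900 = 3.88 V

3.88 V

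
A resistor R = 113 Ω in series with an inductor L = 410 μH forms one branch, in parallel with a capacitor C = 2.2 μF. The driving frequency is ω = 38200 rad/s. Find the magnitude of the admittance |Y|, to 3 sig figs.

83.3 mS

X_L = ωL = 15.7 Ω
X_C = 1/(ωC) = 11.9 Ω
Branch 1 (R+jX_L): Z₁ = 113 + j15.7 Ω, |Z₁| = 114 Ω
Branch 2 (−jX_C): Z₂ = −j11.9 Ω
Parallel: Z = Z₁Z₂/(Z₁+Z₂), |Z| = 12.0 Ω, ∠Z = -84.0°
|Y| = 1/|Z| = 83.3 mS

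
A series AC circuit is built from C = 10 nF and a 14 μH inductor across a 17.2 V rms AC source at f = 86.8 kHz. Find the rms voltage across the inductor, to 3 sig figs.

0.747 V

ω = 2πf = 545400 rad/s
X_L = ωL = 7.64 Ω
X_C = 1/(ωC) = 183 Ω
Net reactance X = X_L − X_C = -176 Ω
Z = − j176 Ω
|Z| = √(0² + 176²) = 176 Ω
I = V/|Z| = 97.9 mA
V_L = I·|Z_L| = 0.0979 × 7.64 = 0.747 V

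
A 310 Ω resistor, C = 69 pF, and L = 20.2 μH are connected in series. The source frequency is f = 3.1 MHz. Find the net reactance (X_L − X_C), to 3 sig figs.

-351 Ω

ω = 2πf = 1.948e+07 rad/s
X_L = ωL = 393 Ω
X_C = 1/(ωC) = 744 Ω
X = 393 − 744 = -351 Ω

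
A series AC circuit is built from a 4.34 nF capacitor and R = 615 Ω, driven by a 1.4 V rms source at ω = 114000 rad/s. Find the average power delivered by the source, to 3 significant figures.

270 μW

X_C = 1/(ωC) = 2020 Ω
Z = 615 − j2020 Ω
|Z| = √(615² + 2020²) = 2110 Ω
∠Z = arctan(-2020/615) = -73.1°
I = V/|Z| = 663 μA
P = VI cos φ = 1.4 × 0.000663 × cos(-73.1°) = 270 μW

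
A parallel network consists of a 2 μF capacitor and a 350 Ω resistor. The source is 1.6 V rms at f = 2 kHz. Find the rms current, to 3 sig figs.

ω = 2πf = 12570 rad/s
X_C = 1/(ωC) = 39.8 Ω
Parallel: admittances add. Y = 1/R + jωC
Y = (0.00286 + j0.0251) S
|Y| = 0.0253 S → |Z| = 1/|Y| = 39.5 Ω, ∠Z = −∠Y = -83.5°
I = V/|Z| = 1.6/39.5 = 40.5 mA

40.5 mA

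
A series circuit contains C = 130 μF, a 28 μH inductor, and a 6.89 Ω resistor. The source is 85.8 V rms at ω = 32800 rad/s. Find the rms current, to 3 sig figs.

12.4 A

X_L = ωL = 0.918 Ω
X_C = 1/(ωC) = 0.235 Ω
Net reactance X = X_L − X_C = 0.684 Ω
Z = 6.89 + j0.684 Ω
|Z| = √(6.89² + 0.684²) = 6.92 Ω
I = V/|Z| = 85.8/6.92 = 12.4 A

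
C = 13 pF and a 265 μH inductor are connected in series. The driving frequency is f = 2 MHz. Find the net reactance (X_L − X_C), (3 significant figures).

ω = 2πf = 1.257e+07 rad/s
X_L = ωL = 3330 Ω
X_C = 1/(ωC) = 6120 Ω
X = 3330 − 6120 = -2790 Ω

-2790 Ω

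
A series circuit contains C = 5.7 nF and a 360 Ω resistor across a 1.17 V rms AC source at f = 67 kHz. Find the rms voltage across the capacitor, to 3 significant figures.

0.885 V

ω = 2πf = 421000 rad/s
X_C = 1/(ωC) = 417 Ω
Z = 360 − j417 Ω
|Z| = √(360² + 417²) = 551 Ω
I = V/|Z| = 2.12 mA
V_C = I·|Z_C| = 0.00212 × 417 = 0.885 V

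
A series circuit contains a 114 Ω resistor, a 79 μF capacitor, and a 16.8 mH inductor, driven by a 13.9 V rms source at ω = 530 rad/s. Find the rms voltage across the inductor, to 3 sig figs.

1.08 V

X_L = ωL = 8.90 Ω
X_C = 1/(ωC) = 23.9 Ω
Net reactance X = X_L − X_C = -15.0 Ω
Z = 114 − j15.0 Ω
|Z| = √(114² + 15.0²) = 115 Ω
I = V/|Z| = 121 mA
V_L = I·|Z_L| = 0.121 × 8.90 = 1.08 V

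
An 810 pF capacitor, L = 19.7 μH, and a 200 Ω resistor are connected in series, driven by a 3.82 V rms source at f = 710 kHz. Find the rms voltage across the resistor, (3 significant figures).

ω = 2πf = 4.461e+06 rad/s
X_L = ωL = 87.9 Ω
X_C = 1/(ωC) = 277 Ω
Net reactance X = X_L − X_C = -189 Ω
Z = 200 − j189 Ω
|Z| = √(200² + 189²) = 275 Ω
I = V/|Z| = 13.9 mA
V_R = I·|Z_R| = 0.0139 × 200 = 2.78 V

2.78 V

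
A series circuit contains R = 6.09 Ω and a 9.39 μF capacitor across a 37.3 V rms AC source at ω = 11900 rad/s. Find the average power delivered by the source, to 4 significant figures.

72.31 W

X_C = 1/(ωC) = 8.949 Ω
Z = 6.090 − j8.949 Ω
|Z| = √(6.090² + 8.949²) = 10.82 Ω
∠Z = arctan(-8.949/6.090) = -55.76°
I = V/|Z| = 3.446 A
P = VI cos φ = 37.3 × 3.446 × cos(-55.76°) = 72.31 W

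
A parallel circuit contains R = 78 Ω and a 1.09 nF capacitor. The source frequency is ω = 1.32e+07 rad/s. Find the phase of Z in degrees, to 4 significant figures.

-48.30°

X_C = 1/(ωC) = 69.50 Ω
Parallel: admittances add. Y = 1/R + jωC
Y = (0.01282 + j0.01439) S
|Y| = 0.01927 S → |Z| = 1/|Y| = 51.89 Ω, ∠Z = −∠Y = -48.30°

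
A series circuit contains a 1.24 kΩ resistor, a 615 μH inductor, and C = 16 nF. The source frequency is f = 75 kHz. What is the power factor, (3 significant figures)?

0.992

ω = 2πf = 471200 rad/s
X_L = ωL = 290 Ω
X_C = 1/(ωC) = 133 Ω
Net reactance X = X_L − X_C = 157 Ω
Z = 1240 + j157 Ω
|Z| = √(1240² + 157²) = 1250 Ω
∠Z = arctan(157/1240) = 7.22°
cos φ = cos(7.22°) = 0.992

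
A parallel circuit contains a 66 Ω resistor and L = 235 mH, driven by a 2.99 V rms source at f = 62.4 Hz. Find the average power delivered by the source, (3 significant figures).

ω = 2πf = 392.1 rad/s
X_L = ωL = 92.1 Ω
Parallel: admittances add. Y = 1/R + 1/(jωL)
Y = (0.0152 − j0.0109) S
|Y| = 0.0186 S → |Z| = 1/|Y| = 53.7 Ω, ∠Z = −∠Y = 35.6°
I = V/|Z| = 55.7 mA
P = VI cos φ = 2.99 × 0.0557 × cos(35.6°) = 135 mW

135 mW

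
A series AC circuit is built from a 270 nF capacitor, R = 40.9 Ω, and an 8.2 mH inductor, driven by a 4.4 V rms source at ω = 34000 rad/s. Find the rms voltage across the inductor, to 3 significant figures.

X_L = ωL = 279 Ω
X_C = 1/(ωC) = 109 Ω
Net reactance X = X_L − X_C = 170 Ω
Z = 40.9 + j170 Ω
|Z| = √(40.9² + 170²) = 175 Ω
I = V/|Z| = 25.2 mA
V_L = I·|Z_L| = 0.0252 × 279 = 7.02 V

7.02 V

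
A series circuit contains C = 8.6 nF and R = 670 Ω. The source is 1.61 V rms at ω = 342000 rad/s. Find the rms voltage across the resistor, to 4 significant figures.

1.436 V

X_C = 1/(ωC) = 340.0 Ω
Z = 670.0 − j340.0 Ω
|Z| = √(670.0² + 340.0²) = 751.3 Ω
I = V/|Z| = 2.143 mA
V_R = I·|Z_R| = 0.002143 × 670.0 = 1.436 V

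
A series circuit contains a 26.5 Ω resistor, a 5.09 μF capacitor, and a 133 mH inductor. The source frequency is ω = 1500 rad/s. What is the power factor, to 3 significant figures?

0.361

X_L = ωL = 200 Ω
X_C = 1/(ωC) = 131 Ω
Net reactance X = X_L − X_C = 68.5 Ω
Z = 26.5 + j68.5 Ω
|Z| = √(26.5² + 68.5²) = 73.5 Ω
∠Z = arctan(68.5/26.5) = 68.9°
cos φ = cos(68.9°) = 0.361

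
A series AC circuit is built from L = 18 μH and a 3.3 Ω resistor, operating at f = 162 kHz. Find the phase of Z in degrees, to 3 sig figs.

ω = 2πf = 1.018e+06 rad/s
X_L = ωL = 18.3 Ω
Z = 3.30 + j18.3 Ω
|Z| = √(3.30² + 18.3²) = 18.6 Ω
∠Z = arctan(18.3/3.30) = 79.8°

79.8°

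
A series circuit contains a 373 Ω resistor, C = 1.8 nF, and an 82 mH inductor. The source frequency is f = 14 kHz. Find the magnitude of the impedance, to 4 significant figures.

ω = 2πf = 87960 rad/s
X_L = ωL = 7213 Ω
X_C = 1/(ωC) = 6316 Ω
Net reactance X = X_L − X_C = 897.4 Ω
Z = 373.0 + j897.4 Ω
|Z| = √(373.0² + 897.4²) = 971.9 Ω

971.9 Ω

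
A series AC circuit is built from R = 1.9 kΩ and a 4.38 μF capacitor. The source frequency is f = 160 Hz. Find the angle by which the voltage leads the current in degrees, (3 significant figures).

ω = 2πf = 1005 rad/s
X_C = 1/(ωC) = 227 Ω
Z = 1900 − j227 Ω
|Z| = √(1900² + 227²) = 1910 Ω
∠Z = arctan(-227/1900) = -6.82°

-6.82°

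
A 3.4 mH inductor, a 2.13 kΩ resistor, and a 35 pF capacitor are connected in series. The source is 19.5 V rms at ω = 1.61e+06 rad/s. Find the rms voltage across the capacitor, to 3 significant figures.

27.8 V

X_L = ωL = 5470 Ω
X_C = 1/(ωC) = 17700 Ω
Net reactance X = X_L − X_C = -12300 Ω
Z = 2130 − j12300 Ω
|Z| = √(2130² + 12300²) = 12500 Ω
I = V/|Z| = 1.57 mA
V_C = I·|Z_C| = 0.00157 × 17700 = 27.8 V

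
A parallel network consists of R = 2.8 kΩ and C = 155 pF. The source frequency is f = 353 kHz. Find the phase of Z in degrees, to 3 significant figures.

-43.9°

ω = 2πf = 2.218e+06 rad/s
X_C = 1/(ωC) = 2910 Ω
Parallel: admittances add. Y = 1/R + jωC
Y = (0.000357 + j0.000344) S
|Y| = 0.000496 S → |Z| = 1/|Y| = 2020 Ω, ∠Z = −∠Y = -43.9°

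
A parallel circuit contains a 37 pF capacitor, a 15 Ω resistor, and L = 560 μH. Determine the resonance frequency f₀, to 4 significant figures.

ω₀ = 1/√(LC) = 1/√(0.00056 × 3.7e-11) = 6.947e+06 rad/s
f₀ = ω₀/(2π) = 1.106 MHz

1.106 MHz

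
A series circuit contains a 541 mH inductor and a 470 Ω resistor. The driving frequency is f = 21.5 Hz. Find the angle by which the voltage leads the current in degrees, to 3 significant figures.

ω = 2πf = 135.1 rad/s
X_L = ωL = 73.1 Ω
Z = 470 + j73.1 Ω
|Z| = √(470² + 73.1²) = 476 Ω
∠Z = arctan(73.1/470) = 8.84°

8.84°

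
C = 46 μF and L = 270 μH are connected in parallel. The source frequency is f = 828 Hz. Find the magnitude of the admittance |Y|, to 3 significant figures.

473 mS

ω = 2πf = 5202 rad/s
X_L = ωL = 1.40 Ω
X_C = 1/(ωC) = 4.18 Ω
Parallel: admittances add. Y = 1/(jωL) + jωC
Y = (0 − j0.473) S
|Y| = 0.473 S → |Z| = 1/|Y| = 2.12 Ω, ∠Z = −∠Y = 90.0°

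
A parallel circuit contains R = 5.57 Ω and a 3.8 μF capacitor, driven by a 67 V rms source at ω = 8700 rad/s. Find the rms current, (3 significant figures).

12.2 A

X_C = 1/(ωC) = 30.2 Ω
Parallel: admittances add. Y = 1/R + jωC
Y = (0.180 + j0.0331) S
|Y| = 0.183 S → |Z| = 1/|Y| = 5.48 Ω, ∠Z = −∠Y = -10.4°
I = V/|Z| = 67/5.48 = 12.2 A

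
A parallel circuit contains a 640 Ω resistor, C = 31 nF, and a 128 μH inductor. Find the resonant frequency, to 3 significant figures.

79.9 kHz

ω₀ = 1/√(LC) = 1/√(0.000128 × 3.1e-08) = 502000 rad/s
f₀ = ω₀/(2π) = 79.9 kHz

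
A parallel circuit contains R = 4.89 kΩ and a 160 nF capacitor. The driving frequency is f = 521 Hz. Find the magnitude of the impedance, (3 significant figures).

1780 Ω

ω = 2πf = 3274 rad/s
X_C = 1/(ωC) = 1910 Ω
Parallel: admittances add. Y = 1/R + jωC
Y = (0.000204 + j0.000524) S
|Y| = 0.000562 S → |Z| = 1/|Y| = 1780 Ω, ∠Z = −∠Y = -68.7°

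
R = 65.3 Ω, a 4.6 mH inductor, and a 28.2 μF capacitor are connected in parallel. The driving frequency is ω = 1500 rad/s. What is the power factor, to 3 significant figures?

X_L = ωL = 6.90 Ω
X_C = 1/(ωC) = 23.6 Ω
Parallel: admittances add. Y = 1/R + 1/(jωL) + jωC
Y = (0.0153 − j0.103) S
|Y| = 0.104 S → |Z| = 1/|Y| = 9.64 Ω, ∠Z = −∠Y = 81.5°
cos φ = cos(81.5°) = 0.148

0.148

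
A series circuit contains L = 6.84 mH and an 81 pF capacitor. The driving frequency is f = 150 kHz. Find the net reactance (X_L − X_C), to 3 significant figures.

ω = 2πf = 942500 rad/s
X_L = ωL = 6450 Ω
X_C = 1/(ωC) = 13100 Ω
X = 6450 − 13100 = -6650 Ω

-6650 Ω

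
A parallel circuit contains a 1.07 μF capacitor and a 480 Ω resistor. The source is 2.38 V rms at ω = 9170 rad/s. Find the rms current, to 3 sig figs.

23.9 mA

X_C = 1/(ωC) = 102 Ω
Parallel: admittances add. Y = 1/R + jωC
Y = (0.00208 + j0.00981) S
|Y| = 0.0100 S → |Z| = 1/|Y| = 99.7 Ω, ∠Z = −∠Y = -78.0°
I = V/|Z| = 2.38/99.7 = 23.9 mA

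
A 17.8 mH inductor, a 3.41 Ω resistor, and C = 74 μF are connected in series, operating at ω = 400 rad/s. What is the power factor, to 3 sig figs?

X_L = ωL = 7.12 Ω
X_C = 1/(ωC) = 33.8 Ω
Net reactance X = X_L − X_C = -26.7 Ω
Z = 3.41 − j26.7 Ω
|Z| = √(3.41² + 26.7²) = 26.9 Ω
∠Z = arctan(-26.7/3.41) = -82.7°
cos φ = cos(-82.7°) = 0.127

0.127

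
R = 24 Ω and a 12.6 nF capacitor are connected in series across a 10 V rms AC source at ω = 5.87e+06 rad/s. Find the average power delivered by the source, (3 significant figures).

3.16 W

X_C = 1/(ωC) = 13.5 Ω
Z = 24.0 − j13.5 Ω
|Z| = √(24.0² + 13.5²) = 27.5 Ω
∠Z = arctan(-13.5/24.0) = -29.4°
I = V/|Z| = 363 mA
P = VI cos φ = 10 × 0.363 × cos(-29.4°) = 3.16 W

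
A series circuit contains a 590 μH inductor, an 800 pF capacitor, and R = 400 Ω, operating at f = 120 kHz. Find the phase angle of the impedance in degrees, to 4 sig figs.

ω = 2πf = 754000 rad/s
X_L = ωL = 444.8 Ω
X_C = 1/(ωC) = 1658 Ω
Net reactance X = X_L − X_C = -1213 Ω
Z = 400.0 − j1213 Ω
|Z| = √(400.0² + 1213²) = 1277 Ω
∠Z = arctan(-1213/400.0) = -71.75°

-71.75°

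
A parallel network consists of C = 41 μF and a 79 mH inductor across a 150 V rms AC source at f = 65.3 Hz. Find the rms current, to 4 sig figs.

2.104 A

ω = 2πf = 410.3 rad/s
X_L = ωL = 32.41 Ω
X_C = 1/(ωC) = 59.45 Ω
Parallel: admittances add. Y = 1/(jωL) + jωC
Y = (0 − j0.01403) S
|Y| = 0.01403 S → |Z| = 1/|Y| = 71.28 Ω, ∠Z = −∠Y = 90.00°
I = V/|Z| = 150/71.28 = 2.104 A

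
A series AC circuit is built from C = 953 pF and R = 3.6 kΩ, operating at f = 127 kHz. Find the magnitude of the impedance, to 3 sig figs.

ω = 2πf = 798000 rad/s
X_C = 1/(ωC) = 1310 Ω
Z = 3600 − j1310 Ω
|Z| = √(3600² + 1310²) = 3830 Ω

3830 Ω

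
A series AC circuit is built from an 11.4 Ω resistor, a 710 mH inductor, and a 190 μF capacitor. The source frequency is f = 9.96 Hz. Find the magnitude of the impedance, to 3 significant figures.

41.3 Ω

ω = 2πf = 62.58 rad/s
X_L = ωL = 44.4 Ω
X_C = 1/(ωC) = 84.1 Ω
Net reactance X = X_L − X_C = -39.7 Ω
Z = 11.4 − j39.7 Ω
|Z| = √(11.4² + 39.7²) = 41.3 Ω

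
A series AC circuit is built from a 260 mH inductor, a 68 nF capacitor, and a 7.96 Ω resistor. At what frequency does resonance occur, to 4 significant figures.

ω₀ = 1/√(LC) = 1/√(0.26 × 6.8e-08) = 7521 rad/s
f₀ = ω₀/(2π) = 1.197 kHz

1.197 kHz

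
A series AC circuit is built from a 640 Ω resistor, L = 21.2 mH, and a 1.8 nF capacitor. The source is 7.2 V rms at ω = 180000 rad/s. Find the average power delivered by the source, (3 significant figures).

35.2 mW

X_L = ωL = 3820 Ω
X_C = 1/(ωC) = 3090 Ω
Net reactance X = X_L − X_C = 730 Ω
Z = 640 + j730 Ω
|Z| = √(640² + 730²) = 971 Ω
∠Z = arctan(730/640) = 48.7°
I = V/|Z| = 7.42 mA
P = VI cos φ = 7.2 × 0.00742 × cos(48.7°) = 35.2 mW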